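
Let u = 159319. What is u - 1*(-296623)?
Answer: 455942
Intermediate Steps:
u - 1*(-296623) = 159319 - 1*(-296623) = 159319 + 296623 = 455942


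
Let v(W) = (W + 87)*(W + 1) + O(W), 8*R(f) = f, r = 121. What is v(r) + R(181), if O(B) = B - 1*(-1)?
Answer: 204165/8 ≈ 25521.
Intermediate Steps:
R(f) = f/8
O(B) = 1 + B (O(B) = B + 1 = 1 + B)
v(W) = 1 + W + (1 + W)*(87 + W) (v(W) = (W + 87)*(W + 1) + (1 + W) = (87 + W)*(1 + W) + (1 + W) = (1 + W)*(87 + W) + (1 + W) = 1 + W + (1 + W)*(87 + W))
v(r) + R(181) = (88 + 121**2 + 89*121) + (1/8)*181 = (88 + 14641 + 10769) + 181/8 = 25498 + 181/8 = 204165/8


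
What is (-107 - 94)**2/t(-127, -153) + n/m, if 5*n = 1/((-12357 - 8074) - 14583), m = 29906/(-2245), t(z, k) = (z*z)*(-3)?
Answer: -14101674745507/16889138544236 ≈ -0.83496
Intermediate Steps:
t(z, k) = -3*z**2 (t(z, k) = z**2*(-3) = -3*z**2)
m = -29906/2245 (m = 29906*(-1/2245) = -29906/2245 ≈ -13.321)
n = -1/175070 (n = 1/(5*((-12357 - 8074) - 14583)) = 1/(5*(-20431 - 14583)) = (1/5)/(-35014) = (1/5)*(-1/35014) = -1/175070 ≈ -5.7120e-6)
(-107 - 94)**2/t(-127, -153) + n/m = (-107 - 94)**2/((-3*(-127)**2)) - 1/(175070*(-29906/2245)) = (-201)**2/((-3*16129)) - 1/175070*(-2245/29906) = 40401/(-48387) + 449/1047128684 = 40401*(-1/48387) + 449/1047128684 = -13467/16129 + 449/1047128684 = -14101674745507/16889138544236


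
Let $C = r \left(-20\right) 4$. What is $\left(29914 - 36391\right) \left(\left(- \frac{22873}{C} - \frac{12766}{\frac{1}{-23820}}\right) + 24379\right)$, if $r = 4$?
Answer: $- \frac{630311732795781}{320} \approx -1.9697 \cdot 10^{12}$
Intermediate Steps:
$C = -320$ ($C = 4 \left(-20\right) 4 = \left(-80\right) 4 = -320$)
$\left(29914 - 36391\right) \left(\left(- \frac{22873}{C} - \frac{12766}{\frac{1}{-23820}}\right) + 24379\right) = \left(29914 - 36391\right) \left(\left(- \frac{22873}{-320} - \frac{12766}{\frac{1}{-23820}}\right) + 24379\right) = - 6477 \left(\left(\left(-22873\right) \left(- \frac{1}{320}\right) - \frac{12766}{- \frac{1}{23820}}\right) + 24379\right) = - 6477 \left(\left(\frac{22873}{320} - -304086120\right) + 24379\right) = - 6477 \left(\left(\frac{22873}{320} + 304086120\right) + 24379\right) = - 6477 \left(\frac{97307581273}{320} + 24379\right) = \left(-6477\right) \frac{97315382553}{320} = - \frac{630311732795781}{320}$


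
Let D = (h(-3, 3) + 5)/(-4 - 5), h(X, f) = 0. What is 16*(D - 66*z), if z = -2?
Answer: 18928/9 ≈ 2103.1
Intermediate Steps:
D = -5/9 (D = (0 + 5)/(-4 - 5) = 5/(-9) = 5*(-⅑) = -5/9 ≈ -0.55556)
16*(D - 66*z) = 16*(-5/9 - 66*(-2)) = 16*(-5/9 - 11*(-12)) = 16*(-5/9 + 132) = 16*(1183/9) = 18928/9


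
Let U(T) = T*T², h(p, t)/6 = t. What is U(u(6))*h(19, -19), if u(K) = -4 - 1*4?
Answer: 58368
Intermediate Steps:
h(p, t) = 6*t
u(K) = -8 (u(K) = -4 - 4 = -8)
U(T) = T³
U(u(6))*h(19, -19) = (-8)³*(6*(-19)) = -512*(-114) = 58368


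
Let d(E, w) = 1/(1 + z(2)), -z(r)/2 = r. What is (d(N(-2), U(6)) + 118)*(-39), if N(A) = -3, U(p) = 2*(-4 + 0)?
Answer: -4589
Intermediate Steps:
U(p) = -8 (U(p) = 2*(-4) = -8)
z(r) = -2*r
d(E, w) = -⅓ (d(E, w) = 1/(1 - 2*2) = 1/(1 - 4) = 1/(-3) = -⅓)
(d(N(-2), U(6)) + 118)*(-39) = (-⅓ + 118)*(-39) = (353/3)*(-39) = -4589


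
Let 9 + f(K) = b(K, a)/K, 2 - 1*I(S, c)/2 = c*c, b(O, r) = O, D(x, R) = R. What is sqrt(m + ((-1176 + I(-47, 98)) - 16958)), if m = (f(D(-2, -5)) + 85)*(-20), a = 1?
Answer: I*sqrt(38878) ≈ 197.18*I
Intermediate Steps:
I(S, c) = 4 - 2*c**2 (I(S, c) = 4 - 2*c*c = 4 - 2*c**2)
f(K) = -8 (f(K) = -9 + K/K = -9 + 1 = -8)
m = -1540 (m = (-8 + 85)*(-20) = 77*(-20) = -1540)
sqrt(m + ((-1176 + I(-47, 98)) - 16958)) = sqrt(-1540 + ((-1176 + (4 - 2*98**2)) - 16958)) = sqrt(-1540 + ((-1176 + (4 - 2*9604)) - 16958)) = sqrt(-1540 + ((-1176 + (4 - 19208)) - 16958)) = sqrt(-1540 + ((-1176 - 19204) - 16958)) = sqrt(-1540 + (-20380 - 16958)) = sqrt(-1540 - 37338) = sqrt(-38878) = I*sqrt(38878)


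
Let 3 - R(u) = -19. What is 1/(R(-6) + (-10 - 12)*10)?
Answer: -1/198 ≈ -0.0050505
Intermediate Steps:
R(u) = 22 (R(u) = 3 - 1*(-19) = 3 + 19 = 22)
1/(R(-6) + (-10 - 12)*10) = 1/(22 + (-10 - 12)*10) = 1/(22 - 22*10) = 1/(22 - 220) = 1/(-198) = -1/198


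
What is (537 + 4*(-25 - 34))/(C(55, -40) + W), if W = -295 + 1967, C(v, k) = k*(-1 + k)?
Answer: 301/3312 ≈ 0.090882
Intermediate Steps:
W = 1672
(537 + 4*(-25 - 34))/(C(55, -40) + W) = (537 + 4*(-25 - 34))/(-40*(-1 - 40) + 1672) = (537 + 4*(-59))/(-40*(-41) + 1672) = (537 - 236)/(1640 + 1672) = 301/3312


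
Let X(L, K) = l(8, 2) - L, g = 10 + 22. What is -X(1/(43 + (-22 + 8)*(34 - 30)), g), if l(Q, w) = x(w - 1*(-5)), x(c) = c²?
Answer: -638/13 ≈ -49.077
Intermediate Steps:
l(Q, w) = (5 + w)² (l(Q, w) = (w - 1*(-5))² = (w + 5)² = (5 + w)²)
g = 32
X(L, K) = 49 - L (X(L, K) = (5 + 2)² - L = 7² - L = 49 - L)
-X(1/(43 + (-22 + 8)*(34 - 30)), g) = -(49 - 1/(43 + (-22 + 8)*(34 - 30))) = -(49 - 1/(43 - 14*4)) = -(49 - 1/(43 - 56)) = -(49 - 1/(-13)) = -(49 - 1*(-1/13)) = -(49 + 1/13) = -1*638/13 = -638/13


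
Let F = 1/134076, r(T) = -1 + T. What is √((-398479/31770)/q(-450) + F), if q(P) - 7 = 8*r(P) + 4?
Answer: √632977281548730744285/425604485790 ≈ 0.059114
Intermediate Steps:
F = 1/134076 ≈ 7.4585e-6
q(P) = 3 + 8*P (q(P) = 7 + (8*(-1 + P) + 4) = 7 + ((-8 + 8*P) + 4) = 7 + (-4 + 8*P) = 3 + 8*P)
√((-398479/31770)/q(-450) + F) = √((-398479/31770)/(3 + 8*(-450)) + 1/134076) = √((-398479*1/31770)/(3 - 3600) + 1/134076) = √(-398479/31770/(-3597) + 1/134076) = √(-398479/31770*(-1/3597) + 1/134076) = √(398479/114276690 + 1/134076) = √(8923457849/2553626914740) = √632977281548730744285/425604485790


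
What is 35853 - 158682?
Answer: -122829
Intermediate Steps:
35853 - 158682 = -122829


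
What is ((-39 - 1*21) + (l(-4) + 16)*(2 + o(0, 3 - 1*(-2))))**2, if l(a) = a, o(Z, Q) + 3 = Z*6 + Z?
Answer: 5184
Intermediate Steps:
o(Z, Q) = -3 + 7*Z (o(Z, Q) = -3 + (Z*6 + Z) = -3 + (6*Z + Z) = -3 + 7*Z)
((-39 - 1*21) + (l(-4) + 16)*(2 + o(0, 3 - 1*(-2))))**2 = ((-39 - 1*21) + (-4 + 16)*(2 + (-3 + 7*0)))**2 = ((-39 - 21) + 12*(2 + (-3 + 0)))**2 = (-60 + 12*(2 - 3))**2 = (-60 + 12*(-1))**2 = (-60 - 12)**2 = (-72)**2 = 5184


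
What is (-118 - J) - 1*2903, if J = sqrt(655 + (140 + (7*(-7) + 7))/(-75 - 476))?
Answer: -3021 - sqrt(198804657)/551 ≈ -3046.6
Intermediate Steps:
J = sqrt(198804657)/551 (J = sqrt(655 + (140 + (-49 + 7))/(-551)) = sqrt(655 + (140 - 42)*(-1/551)) = sqrt(655 + 98*(-1/551)) = sqrt(655 - 98/551) = sqrt(360807/551) = sqrt(198804657)/551 ≈ 25.589)
(-118 - J) - 1*2903 = (-118 - sqrt(198804657)/551) - 1*2903 = (-118 - sqrt(198804657)/551) - 2903 = -3021 - sqrt(198804657)/551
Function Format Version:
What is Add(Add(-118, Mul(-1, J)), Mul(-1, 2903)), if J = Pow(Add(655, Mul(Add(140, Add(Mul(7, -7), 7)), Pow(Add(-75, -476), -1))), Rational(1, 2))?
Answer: Add(-3021, Mul(Rational(-1, 551), Pow(198804657, Rational(1, 2)))) ≈ -3046.6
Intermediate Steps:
J = Mul(Rational(1, 551), Pow(198804657, Rational(1, 2))) (J = Pow(Add(655, Mul(Add(140, Add(-49, 7)), Pow(-551, -1))), Rational(1, 2)) = Pow(Add(655, Mul(Add(140, -42), Rational(-1, 551))), Rational(1, 2)) = Pow(Add(655, Mul(98, Rational(-1, 551))), Rational(1, 2)) = Pow(Add(655, Rational(-98, 551)), Rational(1, 2)) = Pow(Rational(360807, 551), Rational(1, 2)) = Mul(Rational(1, 551), Pow(198804657, Rational(1, 2))) ≈ 25.589)
Add(Add(-118, Mul(-1, J)), Mul(-1, 2903)) = Add(Add(-118, Mul(-1, Mul(Rational(1, 551), Pow(198804657, Rational(1, 2))))), Mul(-1, 2903)) = Add(Add(-118, Mul(Rational(-1, 551), Pow(198804657, Rational(1, 2)))), -2903) = Add(-3021, Mul(Rational(-1, 551), Pow(198804657, Rational(1, 2))))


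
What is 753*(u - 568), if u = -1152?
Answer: -1295160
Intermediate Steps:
753*(u - 568) = 753*(-1152 - 568) = 753*(-1720) = -1295160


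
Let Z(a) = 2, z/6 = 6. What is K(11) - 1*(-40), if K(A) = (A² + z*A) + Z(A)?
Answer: 559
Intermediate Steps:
z = 36 (z = 6*6 = 36)
K(A) = 2 + A² + 36*A (K(A) = (A² + 36*A) + 2 = 2 + A² + 36*A)
K(11) - 1*(-40) = (2 + 11² + 36*11) - 1*(-40) = (2 + 121 + 396) + 40 = 519 + 40 = 559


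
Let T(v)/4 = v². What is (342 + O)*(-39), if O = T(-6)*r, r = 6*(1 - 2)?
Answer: 20358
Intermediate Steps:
T(v) = 4*v²
r = -6 (r = 6*(-1) = -6)
O = -864 (O = (4*(-6)²)*(-6) = (4*36)*(-6) = 144*(-6) = -864)
(342 + O)*(-39) = (342 - 864)*(-39) = -522*(-39) = 20358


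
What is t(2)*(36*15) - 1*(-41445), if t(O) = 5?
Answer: 44145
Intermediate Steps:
t(2)*(36*15) - 1*(-41445) = 5*(36*15) - 1*(-41445) = 5*540 + 41445 = 2700 + 41445 = 44145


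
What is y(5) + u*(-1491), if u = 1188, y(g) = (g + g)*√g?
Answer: -1771308 + 10*√5 ≈ -1.7713e+6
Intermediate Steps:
y(g) = 2*g^(3/2) (y(g) = (2*g)*√g = 2*g^(3/2))
y(5) + u*(-1491) = 2*5^(3/2) + 1188*(-1491) = 2*(5*√5) - 1771308 = 10*√5 - 1771308 = -1771308 + 10*√5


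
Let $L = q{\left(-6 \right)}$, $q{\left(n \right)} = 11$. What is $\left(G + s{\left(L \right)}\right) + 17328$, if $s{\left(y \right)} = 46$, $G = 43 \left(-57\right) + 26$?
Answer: $14949$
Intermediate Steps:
$L = 11$
$G = -2425$ ($G = -2451 + 26 = -2425$)
$\left(G + s{\left(L \right)}\right) + 17328 = \left(-2425 + 46\right) + 17328 = -2379 + 17328 = 14949$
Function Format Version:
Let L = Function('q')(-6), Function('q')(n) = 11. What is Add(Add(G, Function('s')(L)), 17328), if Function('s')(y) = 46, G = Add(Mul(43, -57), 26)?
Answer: 14949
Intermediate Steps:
L = 11
G = -2425 (G = Add(-2451, 26) = -2425)
Add(Add(G, Function('s')(L)), 17328) = Add(Add(-2425, 46), 17328) = Add(-2379, 17328) = 14949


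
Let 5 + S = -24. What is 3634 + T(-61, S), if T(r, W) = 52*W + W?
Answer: 2097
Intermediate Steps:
S = -29 (S = -5 - 24 = -29)
T(r, W) = 53*W
3634 + T(-61, S) = 3634 + 53*(-29) = 3634 - 1537 = 2097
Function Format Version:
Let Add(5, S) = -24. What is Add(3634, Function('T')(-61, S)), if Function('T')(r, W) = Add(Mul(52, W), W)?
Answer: 2097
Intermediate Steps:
S = -29 (S = Add(-5, -24) = -29)
Function('T')(r, W) = Mul(53, W)
Add(3634, Function('T')(-61, S)) = Add(3634, Mul(53, -29)) = Add(3634, -1537) = 2097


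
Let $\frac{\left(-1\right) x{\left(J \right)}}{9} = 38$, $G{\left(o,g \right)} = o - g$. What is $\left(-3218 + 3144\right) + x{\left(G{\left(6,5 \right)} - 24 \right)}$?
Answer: $-416$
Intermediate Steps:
$x{\left(J \right)} = -342$ ($x{\left(J \right)} = \left(-9\right) 38 = -342$)
$\left(-3218 + 3144\right) + x{\left(G{\left(6,5 \right)} - 24 \right)} = \left(-3218 + 3144\right) - 342 = -74 - 342 = -416$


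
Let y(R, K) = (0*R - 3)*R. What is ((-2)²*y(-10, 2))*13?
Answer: 1560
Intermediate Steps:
y(R, K) = -3*R (y(R, K) = (0 - 3)*R = -3*R)
((-2)²*y(-10, 2))*13 = ((-2)²*(-3*(-10)))*13 = (4*30)*13 = 120*13 = 1560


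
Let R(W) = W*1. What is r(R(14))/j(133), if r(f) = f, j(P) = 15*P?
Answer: 2/285 ≈ 0.0070175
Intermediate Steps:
R(W) = W
r(R(14))/j(133) = 14/((15*133)) = 14/1995 = 14*(1/1995) = 2/285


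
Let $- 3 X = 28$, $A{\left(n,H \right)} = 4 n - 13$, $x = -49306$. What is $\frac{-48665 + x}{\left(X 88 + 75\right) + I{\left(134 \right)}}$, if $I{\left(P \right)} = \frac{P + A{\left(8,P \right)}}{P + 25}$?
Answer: $\frac{15577389}{118514} \approx 131.44$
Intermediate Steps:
$A{\left(n,H \right)} = -13 + 4 n$
$X = - \frac{28}{3}$ ($X = \left(- \frac{1}{3}\right) 28 = - \frac{28}{3} \approx -9.3333$)
$I{\left(P \right)} = \frac{19 + P}{25 + P}$ ($I{\left(P \right)} = \frac{P + \left(-13 + 4 \cdot 8\right)}{P + 25} = \frac{P + \left(-13 + 32\right)}{25 + P} = \frac{P + 19}{25 + P} = \frac{19 + P}{25 + P}$)
$\frac{-48665 + x}{\left(X 88 + 75\right) + I{\left(134 \right)}} = \frac{-48665 - 49306}{\left(\left(- \frac{28}{3}\right) 88 + 75\right) + \frac{19 + 134}{25 + 134}} = - \frac{97971}{\left(- \frac{2464}{3} + 75\right) + \frac{1}{159} \cdot 153} = - \frac{97971}{- \frac{2239}{3} + \frac{1}{159} \cdot 153} = - \frac{97971}{- \frac{2239}{3} + \frac{51}{53}} = - \frac{97971}{- \frac{118514}{159}} = \left(-97971\right) \left(- \frac{159}{118514}\right) = \frac{15577389}{118514}$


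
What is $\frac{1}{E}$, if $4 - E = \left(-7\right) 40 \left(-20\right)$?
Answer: $- \frac{1}{5596} \approx -0.0001787$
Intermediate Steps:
$E = -5596$ ($E = 4 - \left(-7\right) 40 \left(-20\right) = 4 - \left(-280\right) \left(-20\right) = 4 - 5600 = -5596$)
$\frac{1}{E} = \frac{1}{-5596} = - \frac{1}{5596}$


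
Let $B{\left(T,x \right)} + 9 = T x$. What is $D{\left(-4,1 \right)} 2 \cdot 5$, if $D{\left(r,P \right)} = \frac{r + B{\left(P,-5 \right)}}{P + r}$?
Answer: $60$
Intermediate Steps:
$B{\left(T,x \right)} = -9 + T x$
$D{\left(r,P \right)} = \frac{-9 + r - 5 P}{P + r}$ ($D{\left(r,P \right)} = \frac{r + \left(-9 + P \left(-5\right)\right)}{P + r} = \frac{r - \left(9 + 5 P\right)}{P + r} = \frac{-9 + r - 5 P}{P + r}$)
$D{\left(-4,1 \right)} 2 \cdot 5 = \frac{-9 - 4 - 5}{1 - 4} \cdot 2 \cdot 5 = \frac{-9 - 4 - 5}{-3} \cdot 2 \cdot 5 = \left(- \frac{1}{3}\right) \left(-18\right) 2 \cdot 5 = 6 \cdot 2 \cdot 5 = 12 \cdot 5 = 60$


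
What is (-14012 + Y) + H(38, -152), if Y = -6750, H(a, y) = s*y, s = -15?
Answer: -18482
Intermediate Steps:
H(a, y) = -15*y
(-14012 + Y) + H(38, -152) = (-14012 - 6750) - 15*(-152) = -20762 + 2280 = -18482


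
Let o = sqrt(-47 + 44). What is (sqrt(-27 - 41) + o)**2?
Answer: -71 - 4*sqrt(51) ≈ -99.566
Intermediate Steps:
o = I*sqrt(3) (o = sqrt(-3) = I*sqrt(3) ≈ 1.732*I)
(sqrt(-27 - 41) + o)**2 = (sqrt(-27 - 41) + I*sqrt(3))**2 = (sqrt(-68) + I*sqrt(3))**2 = (2*I*sqrt(17) + I*sqrt(3))**2 = (I*sqrt(3) + 2*I*sqrt(17))**2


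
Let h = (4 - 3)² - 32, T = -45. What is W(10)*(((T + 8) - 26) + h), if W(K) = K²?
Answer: -9400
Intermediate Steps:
h = -31 (h = 1² - 32 = 1 - 32 = -31)
W(10)*(((T + 8) - 26) + h) = 10²*(((-45 + 8) - 26) - 31) = 100*((-37 - 26) - 31) = 100*(-63 - 31) = 100*(-94) = -9400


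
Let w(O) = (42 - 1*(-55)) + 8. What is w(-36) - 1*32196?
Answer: -32091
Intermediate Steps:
w(O) = 105 (w(O) = (42 + 55) + 8 = 97 + 8 = 105)
w(-36) - 1*32196 = 105 - 1*32196 = 105 - 32196 = -32091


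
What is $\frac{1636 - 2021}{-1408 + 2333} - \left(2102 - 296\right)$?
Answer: $- \frac{334187}{185} \approx -1806.4$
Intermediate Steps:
$\frac{1636 - 2021}{-1408 + 2333} - \left(2102 - 296\right) = - \frac{385}{925} - 1806 = \left(-385\right) \frac{1}{925} - 1806 = - \frac{77}{185} - 1806 = - \frac{334187}{185}$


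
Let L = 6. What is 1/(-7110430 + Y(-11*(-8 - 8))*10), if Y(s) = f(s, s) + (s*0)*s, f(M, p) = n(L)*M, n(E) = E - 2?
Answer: -1/7103390 ≈ -1.4078e-7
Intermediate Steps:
n(E) = -2 + E
f(M, p) = 4*M (f(M, p) = (-2 + 6)*M = 4*M)
Y(s) = 4*s (Y(s) = 4*s + (s*0)*s = 4*s + 0*s = 4*s + 0 = 4*s)
1/(-7110430 + Y(-11*(-8 - 8))*10) = 1/(-7110430 + (4*(-11*(-8 - 8)))*10) = 1/(-7110430 + (4*(-11*(-16)))*10) = 1/(-7110430 + (4*176)*10) = 1/(-7110430 + 704*10) = 1/(-7110430 + 7040) = 1/(-7103390) = -1/7103390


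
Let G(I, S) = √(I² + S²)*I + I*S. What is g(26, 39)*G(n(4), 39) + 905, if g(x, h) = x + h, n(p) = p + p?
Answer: 21185 + 520*√1585 ≈ 41887.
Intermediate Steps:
n(p) = 2*p
g(x, h) = h + x
G(I, S) = I*S + I*√(I² + S²) (G(I, S) = I*√(I² + S²) + I*S = I*S + I*√(I² + S²))
g(26, 39)*G(n(4), 39) + 905 = (39 + 26)*((2*4)*(39 + √((2*4)² + 39²))) + 905 = 65*(8*(39 + √(8² + 1521))) + 905 = 65*(8*(39 + √(64 + 1521))) + 905 = 65*(8*(39 + √1585)) + 905 = 65*(312 + 8*√1585) + 905 = (20280 + 520*√1585) + 905 = 21185 + 520*√1585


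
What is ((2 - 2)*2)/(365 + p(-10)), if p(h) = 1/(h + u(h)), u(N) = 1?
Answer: 0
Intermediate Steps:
p(h) = 1/(1 + h) (p(h) = 1/(h + 1) = 1/(1 + h))
((2 - 2)*2)/(365 + p(-10)) = ((2 - 2)*2)/(365 + 1/(1 - 10)) = (0*2)/(365 + 1/(-9)) = 0/(365 - 1/9) = 0/(3284/9) = (9/3284)*0 = 0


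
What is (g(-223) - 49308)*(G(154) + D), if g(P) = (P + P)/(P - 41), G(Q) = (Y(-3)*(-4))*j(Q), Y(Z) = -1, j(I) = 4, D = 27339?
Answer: -178038184715/132 ≈ -1.3488e+9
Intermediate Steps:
G(Q) = 16 (G(Q) = -1*(-4)*4 = 4*4 = 16)
g(P) = 2*P/(-41 + P) (g(P) = (2*P)/(-41 + P) = 2*P/(-41 + P))
(g(-223) - 49308)*(G(154) + D) = (2*(-223)/(-41 - 223) - 49308)*(16 + 27339) = (2*(-223)/(-264) - 49308)*27355 = (2*(-223)*(-1/264) - 49308)*27355 = (223/132 - 49308)*27355 = -6508433/132*27355 = -178038184715/132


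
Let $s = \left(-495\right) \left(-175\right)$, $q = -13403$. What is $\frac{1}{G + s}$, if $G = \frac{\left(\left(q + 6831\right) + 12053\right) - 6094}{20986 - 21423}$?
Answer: $\frac{437}{37855738} \approx 1.1544 \cdot 10^{-5}$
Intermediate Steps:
$s = 86625$
$G = \frac{613}{437}$ ($G = \frac{\left(\left(-13403 + 6831\right) + 12053\right) - 6094}{20986 - 21423} = \frac{\left(-6572 + 12053\right) - 6094}{-437} = \left(5481 - 6094\right) \left(- \frac{1}{437}\right) = \left(-613\right) \left(- \frac{1}{437}\right) = \frac{613}{437} \approx 1.4027$)
$\frac{1}{G + s} = \frac{1}{\frac{613}{437} + 86625} = \frac{1}{\frac{37855738}{437}} = \frac{437}{37855738}$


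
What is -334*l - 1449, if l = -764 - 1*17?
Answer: 259405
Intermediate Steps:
l = -781 (l = -764 - 17 = -781)
-334*l - 1449 = -334*(-781) - 1449 = 260854 - 1449 = 259405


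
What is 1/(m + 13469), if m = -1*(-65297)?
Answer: 1/78766 ≈ 1.2696e-5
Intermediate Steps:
m = 65297
1/(m + 13469) = 1/(65297 + 13469) = 1/78766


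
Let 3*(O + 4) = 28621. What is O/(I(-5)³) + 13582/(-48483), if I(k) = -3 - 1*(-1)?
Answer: -462458705/387864 ≈ -1192.3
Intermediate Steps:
O = 28609/3 (O = -4 + (⅓)*28621 = -4 + 28621/3 = 28609/3 ≈ 9536.3)
I(k) = -2 (I(k) = -3 + 1 = -2)
O/(I(-5)³) + 13582/(-48483) = 28609/(3*((-2)³)) + 13582/(-48483) = (28609/3)/(-8) + 13582*(-1/48483) = (28609/3)*(-⅛) - 13582/48483 = -28609/24 - 13582/48483 = -462458705/387864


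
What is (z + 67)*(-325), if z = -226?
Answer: 51675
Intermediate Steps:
(z + 67)*(-325) = (-226 + 67)*(-325) = -159*(-325) = 51675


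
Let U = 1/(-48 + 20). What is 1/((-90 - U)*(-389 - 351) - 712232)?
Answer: -7/4519609 ≈ -1.5488e-6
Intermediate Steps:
U = -1/28 (U = 1/(-28) = -1/28 ≈ -0.035714)
1/((-90 - U)*(-389 - 351) - 712232) = 1/((-90 - 1*(-1/28))*(-389 - 351) - 712232) = 1/((-90 + 1/28)*(-740) - 712232) = 1/(-2519/28*(-740) - 712232) = 1/(466015/7 - 712232) = 1/(-4519609/7) = -7/4519609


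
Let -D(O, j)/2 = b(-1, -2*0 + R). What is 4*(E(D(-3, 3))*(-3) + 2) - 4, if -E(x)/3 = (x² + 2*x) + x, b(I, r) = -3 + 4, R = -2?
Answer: -68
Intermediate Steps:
b(I, r) = 1
D(O, j) = -2 (D(O, j) = -2*1 = -2)
E(x) = -9*x - 3*x² (E(x) = -3*((x² + 2*x) + x) = -3*(x² + 3*x) = -9*x - 3*x²)
4*(E(D(-3, 3))*(-3) + 2) - 4 = 4*(-3*(-2)*(3 - 2)*(-3) + 2) - 4 = 4*(-3*(-2)*1*(-3) + 2) - 4 = 4*(6*(-3) + 2) - 4 = 4*(-18 + 2) - 4 = 4*(-16) - 4 = -64 - 4 = -68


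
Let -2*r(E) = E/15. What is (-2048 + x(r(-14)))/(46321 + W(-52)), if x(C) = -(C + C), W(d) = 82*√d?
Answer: -1423629614/32189770335 + 5040376*I*√13/32189770335 ≈ -0.044226 + 0.00056457*I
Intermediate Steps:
r(E) = -E/30 (r(E) = -E/(2*15) = -E/30)
x(C) = -2*C
(-2048 + x(r(-14)))/(46321 + W(-52)) = (-2048 - (-1)*(-14)/15)/(46321 + 82*√(-52)) = (-2048 - 2*7/15)/(46321 + 82*(2*I*√13)) = (-2048 - 14/15)/(46321 + 164*I*√13) = -30734/(15*(46321 + 164*I*√13))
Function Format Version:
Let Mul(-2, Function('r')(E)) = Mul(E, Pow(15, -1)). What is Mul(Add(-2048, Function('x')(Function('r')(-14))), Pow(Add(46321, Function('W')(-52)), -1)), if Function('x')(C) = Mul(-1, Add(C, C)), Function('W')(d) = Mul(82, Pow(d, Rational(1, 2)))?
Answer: Add(Rational(-1423629614, 32189770335), Mul(Rational(5040376, 32189770335), I, Pow(13, Rational(1, 2)))) ≈ Add(-0.044226, Mul(0.00056457, I))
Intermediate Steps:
Function('r')(E) = Mul(Rational(-1, 30), E) (Function('r')(E) = Mul(Rational(-1, 2), Mul(E, Pow(15, -1))) = Mul(Rational(-1, 2), Mul(E, Rational(1, 15))) = Mul(Rational(-1, 2), Mul(Rational(1, 15), E)) = Mul(Rational(-1, 30), E))
Function('x')(C) = Mul(-2, C) (Function('x')(C) = Mul(-1, Mul(2, C)) = Mul(-2, C))
Mul(Add(-2048, Function('x')(Function('r')(-14))), Pow(Add(46321, Function('W')(-52)), -1)) = Mul(Add(-2048, Mul(-2, Mul(Rational(-1, 30), -14))), Pow(Add(46321, Mul(82, Pow(-52, Rational(1, 2)))), -1)) = Mul(Add(-2048, Mul(-2, Rational(7, 15))), Pow(Add(46321, Mul(82, Mul(2, I, Pow(13, Rational(1, 2))))), -1)) = Mul(Add(-2048, Rational(-14, 15)), Pow(Add(46321, Mul(164, I, Pow(13, Rational(1, 2)))), -1)) = Mul(Rational(-30734, 15), Pow(Add(46321, Mul(164, I, Pow(13, Rational(1, 2)))), -1))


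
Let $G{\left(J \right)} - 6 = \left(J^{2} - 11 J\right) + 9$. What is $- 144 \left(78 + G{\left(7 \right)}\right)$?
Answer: $-9360$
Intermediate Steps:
$G{\left(J \right)} = 15 + J^{2} - 11 J$ ($G{\left(J \right)} = 6 + \left(\left(J^{2} - 11 J\right) + 9\right) = 6 + \left(9 + J^{2} - 11 J\right) = 15 + J^{2} - 11 J$)
$- 144 \left(78 + G{\left(7 \right)}\right) = - 144 \left(78 + \left(15 + 7^{2} - 77\right)\right) = - 144 \left(78 + \left(15 + 49 - 77\right)\right) = - 144 \left(78 - 13\right) = \left(-144\right) 65 = -9360$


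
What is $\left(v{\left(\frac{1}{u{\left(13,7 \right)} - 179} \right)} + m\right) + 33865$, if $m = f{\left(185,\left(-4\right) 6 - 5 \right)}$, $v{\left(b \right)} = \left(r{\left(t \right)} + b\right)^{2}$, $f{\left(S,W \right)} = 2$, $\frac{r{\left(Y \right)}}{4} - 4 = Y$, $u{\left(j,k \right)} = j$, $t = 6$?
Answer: $\frac{977315373}{27556} \approx 35467.0$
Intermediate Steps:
$r{\left(Y \right)} = 16 + 4 Y$
$v{\left(b \right)} = \left(40 + b\right)^{2}$ ($v{\left(b \right)} = \left(\left(16 + 4 \cdot 6\right) + b\right)^{2} = \left(\left(16 + 24\right) + b\right)^{2} = \left(40 + b\right)^{2}$)
$m = 2$
$\left(v{\left(\frac{1}{u{\left(13,7 \right)} - 179} \right)} + m\right) + 33865 = \left(\left(40 + \frac{1}{13 - 179}\right)^{2} + 2\right) + 33865 = \left(\left(40 + \frac{1}{-166}\right)^{2} + 2\right) + 33865 = \left(\left(40 - \frac{1}{166}\right)^{2} + 2\right) + 33865 = \left(\left(\frac{6639}{166}\right)^{2} + 2\right) + 33865 = \left(\frac{44076321}{27556} + 2\right) + 33865 = \frac{44131433}{27556} + 33865 = \frac{977315373}{27556}$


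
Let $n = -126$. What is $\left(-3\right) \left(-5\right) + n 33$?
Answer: $-4143$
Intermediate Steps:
$\left(-3\right) \left(-5\right) + n 33 = \left(-3\right) \left(-5\right) - 4158 = 15 - 4158 = -4143$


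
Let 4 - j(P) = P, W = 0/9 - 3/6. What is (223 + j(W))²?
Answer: 207025/4 ≈ 51756.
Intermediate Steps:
W = -½ (W = 0*(⅑) - 3*⅙ = 0 - ½ = -½ ≈ -0.50000)
j(P) = 4 - P
(223 + j(W))² = (223 + (4 - 1*(-½)))² = (223 + (4 + ½))² = (223 + 9/2)² = (455/2)² = 207025/4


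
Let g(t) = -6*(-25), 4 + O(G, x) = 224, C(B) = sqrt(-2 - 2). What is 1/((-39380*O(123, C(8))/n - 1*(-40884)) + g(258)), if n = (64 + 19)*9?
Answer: 747/21988798 ≈ 3.3972e-5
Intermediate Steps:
C(B) = 2*I (C(B) = sqrt(-4) = 2*I)
O(G, x) = 220 (O(G, x) = -4 + 224 = 220)
n = 747 (n = 83*9 = 747)
g(t) = 150
1/((-39380*O(123, C(8))/n - 1*(-40884)) + g(258)) = 1/((-39380/(747/220) - 1*(-40884)) + 150) = 1/((-39380/(747*(1/220)) + 40884) + 150) = 1/((-39380/747/220 + 40884) + 150) = 1/((-39380*220/747 + 40884) + 150) = 1/((-8663600/747 + 40884) + 150) = 1/(21876748/747 + 150) = 1/(21988798/747) = 747/21988798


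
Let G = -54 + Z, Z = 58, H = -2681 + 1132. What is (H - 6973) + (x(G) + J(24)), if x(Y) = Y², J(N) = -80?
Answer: -8586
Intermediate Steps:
H = -1549
G = 4 (G = -54 + 58 = 4)
(H - 6973) + (x(G) + J(24)) = (-1549 - 6973) + (4² - 80) = -8522 + (16 - 80) = -8522 - 64 = -8586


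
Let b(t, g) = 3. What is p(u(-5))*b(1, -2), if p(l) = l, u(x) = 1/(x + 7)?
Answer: 3/2 ≈ 1.5000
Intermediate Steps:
u(x) = 1/(7 + x)
p(u(-5))*b(1, -2) = 3/(7 - 5) = 3/2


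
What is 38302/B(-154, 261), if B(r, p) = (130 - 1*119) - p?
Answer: -19151/125 ≈ -153.21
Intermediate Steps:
B(r, p) = 11 - p (B(r, p) = (130 - 119) - p = 11 - p)
38302/B(-154, 261) = 38302/(11 - 1*261) = 38302/(11 - 261) = 38302/(-250) = 38302*(-1/250) = -19151/125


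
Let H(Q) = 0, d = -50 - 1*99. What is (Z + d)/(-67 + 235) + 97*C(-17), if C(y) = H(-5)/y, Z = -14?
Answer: -163/168 ≈ -0.97024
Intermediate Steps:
d = -149 (d = -50 - 99 = -149)
C(y) = 0 (C(y) = 0/y = 0)
(Z + d)/(-67 + 235) + 97*C(-17) = (-14 - 149)/(-67 + 235) + 97*0 = -163/168 + 0 = -163/168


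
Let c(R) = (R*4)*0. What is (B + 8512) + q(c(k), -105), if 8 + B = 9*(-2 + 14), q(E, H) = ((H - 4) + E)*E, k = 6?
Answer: 8612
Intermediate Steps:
c(R) = 0 (c(R) = (4*R)*0 = 0)
q(E, H) = E*(-4 + E + H) (q(E, H) = ((-4 + H) + E)*E = (-4 + E + H)*E = E*(-4 + E + H))
B = 100 (B = -8 + 9*(-2 + 14) = -8 + 9*12 = -8 + 108 = 100)
(B + 8512) + q(c(k), -105) = (100 + 8512) + 0*(-4 + 0 - 105) = 8612 + 0*(-109) = 8612 + 0 = 8612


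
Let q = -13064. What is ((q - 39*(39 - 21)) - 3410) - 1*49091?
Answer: -66267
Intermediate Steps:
((q - 39*(39 - 21)) - 3410) - 1*49091 = ((-13064 - 39*(39 - 21)) - 3410) - 1*49091 = ((-13064 - 39*18) - 3410) - 49091 = ((-13064 - 702) - 3410) - 49091 = (-13766 - 3410) - 49091 = -17176 - 49091 = -66267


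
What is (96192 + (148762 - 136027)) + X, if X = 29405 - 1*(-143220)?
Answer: 281552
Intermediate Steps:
X = 172625 (X = 29405 + 143220 = 172625)
(96192 + (148762 - 136027)) + X = (96192 + (148762 - 136027)) + 172625 = (96192 + 12735) + 172625 = 108927 + 172625 = 281552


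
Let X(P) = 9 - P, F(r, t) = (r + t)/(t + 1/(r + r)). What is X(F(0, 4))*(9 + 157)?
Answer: 1494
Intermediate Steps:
F(r, t) = (r + t)/(t + 1/(2*r))
X(F(0, 4))*(9 + 157) = (9 - 2*0*(0 + 4)/(1 + 2*0*4))*(9 + 157) = (9 - 2*0*4/(1 + 0))*166 = (9 - 2*0*4/1)*166 = (9 - 2*0*4)*166 = (9 - 1*0)*166 = (9 + 0)*166 = 9*166 = 1494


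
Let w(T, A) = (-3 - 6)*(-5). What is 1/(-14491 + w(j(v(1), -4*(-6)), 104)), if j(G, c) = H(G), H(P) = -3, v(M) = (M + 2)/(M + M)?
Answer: -1/14446 ≈ -6.9223e-5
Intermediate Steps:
v(M) = (2 + M)/(2*M) (v(M) = (2 + M)/((2*M)) = (2 + M)*(1/(2*M)) = (2 + M)/(2*M))
j(G, c) = -3
w(T, A) = 45 (w(T, A) = -9*(-5) = 45)
1/(-14491 + w(j(v(1), -4*(-6)), 104)) = 1/(-14491 + 45) = 1/(-14446) = -1/14446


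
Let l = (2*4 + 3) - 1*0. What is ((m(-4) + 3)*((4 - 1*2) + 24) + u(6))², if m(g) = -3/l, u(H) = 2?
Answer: 643204/121 ≈ 5315.7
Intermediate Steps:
l = 11 (l = (8 + 3) + 0 = 11 + 0 = 11)
m(g) = -3/11
((m(-4) + 3)*((4 - 1*2) + 24) + u(6))² = ((-3/11 + 3)*((4 - 1*2) + 24) + 2)² = (30*((4 - 2) + 24)/11 + 2)² = (30*(2 + 24)/11 + 2)² = ((30/11)*26 + 2)² = (780/11 + 2)² = (802/11)² = 643204/121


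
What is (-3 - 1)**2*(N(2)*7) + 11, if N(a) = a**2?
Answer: 459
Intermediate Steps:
(-3 - 1)**2*(N(2)*7) + 11 = (-3 - 1)**2*(2**2*7) + 11 = (-4)**2*(4*7) + 11 = 16*28 + 11 = 448 + 11 = 459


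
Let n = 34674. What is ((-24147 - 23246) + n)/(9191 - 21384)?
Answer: 12719/12193 ≈ 1.0431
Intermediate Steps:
((-24147 - 23246) + n)/(9191 - 21384) = ((-24147 - 23246) + 34674)/(9191 - 21384) = (-47393 + 34674)/(-12193) = -12719*(-1/12193) = 12719/12193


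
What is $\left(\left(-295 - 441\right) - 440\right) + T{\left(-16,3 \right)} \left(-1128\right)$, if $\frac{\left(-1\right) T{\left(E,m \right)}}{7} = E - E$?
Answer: $-1176$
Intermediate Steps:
$T{\left(E,m \right)} = 0$ ($T{\left(E,m \right)} = - 7 \left(E - E\right) = \left(-7\right) 0 = 0$)
$\left(\left(-295 - 441\right) - 440\right) + T{\left(-16,3 \right)} \left(-1128\right) = \left(\left(-295 - 441\right) - 440\right) + 0 \left(-1128\right) = \left(\left(-295 - 441\right) - 440\right) + 0 = \left(-736 - 440\right) + 0 = -1176 + 0 = -1176$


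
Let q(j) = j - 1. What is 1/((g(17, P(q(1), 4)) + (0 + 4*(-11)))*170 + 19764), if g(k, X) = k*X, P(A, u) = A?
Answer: 1/12284 ≈ 8.1407e-5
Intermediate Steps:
q(j) = -1 + j
g(k, X) = X*k
1/((g(17, P(q(1), 4)) + (0 + 4*(-11)))*170 + 19764) = 1/(((-1 + 1)*17 + (0 + 4*(-11)))*170 + 19764) = 1/((0*17 + (0 - 44))*170 + 19764) = 1/((0 - 44)*170 + 19764) = 1/(-44*170 + 19764) = 1/(-7480 + 19764) = 1/12284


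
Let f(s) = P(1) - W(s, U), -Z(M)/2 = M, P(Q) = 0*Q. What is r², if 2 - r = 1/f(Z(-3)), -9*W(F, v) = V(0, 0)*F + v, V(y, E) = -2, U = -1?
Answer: 1225/169 ≈ 7.2485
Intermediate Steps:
P(Q) = 0
W(F, v) = -v/9 + 2*F/9 (W(F, v) = -(-2*F + v)/9 = -(v - 2*F)/9 = -v/9 + 2*F/9)
Z(M) = -2*M
f(s) = -⅑ - 2*s/9 (f(s) = 0 - (-⅑*(-1) + 2*s/9) = 0 - (⅑ + 2*s/9) = 0 + (-⅑ - 2*s/9) = -⅑ - 2*s/9)
r = 35/13 (r = 2 - 1/(-⅑ - (-4)*(-3)/9) = 2 - 1/(-⅑ - 2/9*6) = 2 - 1/(-⅑ - 4/3) = 2 - 1/(-13/9) = 2 - 1*(-9/13) = 2 + 9/13 = 35/13 ≈ 2.6923)
r² = (35/13)² = 1225/169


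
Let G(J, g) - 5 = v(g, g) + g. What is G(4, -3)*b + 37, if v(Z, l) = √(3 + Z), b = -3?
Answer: 31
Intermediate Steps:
G(J, g) = 5 + g + √(3 + g) (G(J, g) = 5 + (√(3 + g) + g) = 5 + (g + √(3 + g)) = 5 + g + √(3 + g))
G(4, -3)*b + 37 = (5 - 3 + √(3 - 3))*(-3) + 37 = (5 - 3 + √0)*(-3) + 37 = (5 - 3 + 0)*(-3) + 37 = 2*(-3) + 37 = -6 + 37 = 31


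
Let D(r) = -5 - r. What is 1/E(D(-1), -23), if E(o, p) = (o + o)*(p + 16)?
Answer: 1/56 ≈ 0.017857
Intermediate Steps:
E(o, p) = 2*o*(16 + p) (E(o, p) = (2*o)*(16 + p) = 2*o*(16 + p))
1/E(D(-1), -23) = 1/(2*(-5 - 1*(-1))*(16 - 23)) = 1/(2*(-5 + 1)*(-7)) = 1/(2*(-4)*(-7)) = 1/56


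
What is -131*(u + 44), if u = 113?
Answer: -20567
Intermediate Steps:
-131*(u + 44) = -131*(113 + 44) = -131*157 = -20567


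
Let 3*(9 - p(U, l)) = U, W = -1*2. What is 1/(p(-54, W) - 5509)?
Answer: -1/5482 ≈ -0.00018242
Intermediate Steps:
W = -2
p(U, l) = 9 - U/3
1/(p(-54, W) - 5509) = 1/((9 - ⅓*(-54)) - 5509) = 1/((9 + 18) - 5509) = 1/(27 - 5509) = 1/(-5482) = -1/5482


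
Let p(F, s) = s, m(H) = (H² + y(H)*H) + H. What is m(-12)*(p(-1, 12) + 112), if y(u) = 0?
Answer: 16368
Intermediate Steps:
m(H) = H + H² (m(H) = (H² + 0*H) + H = (H² + 0) + H = H² + H = H + H²)
m(-12)*(p(-1, 12) + 112) = (-12*(1 - 12))*(12 + 112) = -12*(-11)*124 = 132*124 = 16368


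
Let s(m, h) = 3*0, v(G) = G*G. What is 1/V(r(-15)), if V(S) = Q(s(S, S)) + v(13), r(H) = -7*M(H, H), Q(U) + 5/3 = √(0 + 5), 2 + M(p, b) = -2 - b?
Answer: 1506/251959 - 9*√5/251959 ≈ 0.0058973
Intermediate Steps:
v(G) = G²
s(m, h) = 0
M(p, b) = -4 - b (M(p, b) = -2 + (-2 - b) = -4 - b)
Q(U) = -5/3 + √5 (Q(U) = -5/3 + √(0 + 5) = -5/3 + √5)
r(H) = 28 + 7*H (r(H) = -7*(-4 - H) = 28 + 7*H)
V(S) = 502/3 + √5 (V(S) = (-5/3 + √5) + 13² = (-5/3 + √5) + 169 = 502/3 + √5)
1/V(r(-15)) = 1/(502/3 + √5)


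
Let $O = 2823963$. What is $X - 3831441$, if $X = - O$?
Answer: $-6655404$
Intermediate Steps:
$X = -2823963$ ($X = \left(-1\right) 2823963 = -2823963$)
$X - 3831441 = -2823963 - 3831441 = -6655404$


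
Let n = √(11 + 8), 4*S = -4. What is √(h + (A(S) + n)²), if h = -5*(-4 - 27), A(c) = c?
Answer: √(175 - 2*√19) ≈ 12.895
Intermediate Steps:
S = -1 (S = (¼)*(-4) = -1)
n = √19 ≈ 4.3589
h = 155 (h = -5*(-31) = 155)
√(h + (A(S) + n)²) = √(155 + (-1 + √19)²)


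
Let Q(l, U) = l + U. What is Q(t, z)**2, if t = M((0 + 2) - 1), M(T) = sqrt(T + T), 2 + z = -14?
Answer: (16 - sqrt(2))**2 ≈ 212.75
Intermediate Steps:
z = -16 (z = -2 - 14 = -16)
M(T) = sqrt(2)*sqrt(T) (M(T) = sqrt(2*T) = sqrt(2)*sqrt(T))
t = sqrt(2) (t = sqrt(2)*sqrt((0 + 2) - 1) = sqrt(2)*sqrt(2 - 1) = sqrt(2)*sqrt(1) = sqrt(2)*1 = sqrt(2) ≈ 1.4142)
Q(l, U) = U + l
Q(t, z)**2 = (-16 + sqrt(2))**2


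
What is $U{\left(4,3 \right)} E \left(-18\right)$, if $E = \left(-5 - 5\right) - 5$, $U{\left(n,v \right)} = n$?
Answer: $1080$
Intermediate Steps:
$E = -15$ ($E = \left(-5 - 5\right) - 5 = -10 - 5 = -15$)
$U{\left(4,3 \right)} E \left(-18\right) = 4 \left(-15\right) \left(-18\right) = \left(-60\right) \left(-18\right) = 1080$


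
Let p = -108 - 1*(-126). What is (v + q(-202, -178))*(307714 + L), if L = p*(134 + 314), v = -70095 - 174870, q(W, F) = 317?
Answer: -77254456144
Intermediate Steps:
p = 18 (p = -108 + 126 = 18)
v = -244965
L = 8064 (L = 18*(134 + 314) = 18*448 = 8064)
(v + q(-202, -178))*(307714 + L) = (-244965 + 317)*(307714 + 8064) = -244648*315778 = -77254456144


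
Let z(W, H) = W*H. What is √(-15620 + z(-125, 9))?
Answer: I*√16745 ≈ 129.4*I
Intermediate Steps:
z(W, H) = H*W
√(-15620 + z(-125, 9)) = √(-15620 + 9*(-125)) = √(-15620 - 1125) = √(-16745) = I*√16745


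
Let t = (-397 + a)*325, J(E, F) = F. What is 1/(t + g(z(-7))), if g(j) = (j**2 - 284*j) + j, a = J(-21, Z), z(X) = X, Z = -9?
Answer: -1/129920 ≈ -7.6970e-6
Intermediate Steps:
a = -9
g(j) = j**2 - 283*j
t = -131950 (t = (-397 - 9)*325 = -406*325 = -131950)
1/(t + g(z(-7))) = 1/(-131950 - 7*(-283 - 7)) = 1/(-131950 - 7*(-290)) = 1/(-131950 + 2030) = 1/(-129920) = -1/129920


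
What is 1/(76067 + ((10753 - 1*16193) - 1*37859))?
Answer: 1/32768 ≈ 3.0518e-5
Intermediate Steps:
1/(76067 + ((10753 - 1*16193) - 1*37859)) = 1/(76067 + ((10753 - 16193) - 37859)) = 1/(76067 + (-5440 - 37859)) = 1/(76067 - 43299) = 1/32768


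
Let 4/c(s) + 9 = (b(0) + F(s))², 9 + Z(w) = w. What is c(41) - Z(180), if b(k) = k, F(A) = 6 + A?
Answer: -94049/550 ≈ -171.00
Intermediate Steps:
Z(w) = -9 + w
c(s) = 4/(-9 + (6 + s)²) (c(s) = 4/(-9 + (0 + (6 + s))²) = 4/(-9 + (6 + s)²))
c(41) - Z(180) = 4/(-9 + (6 + 41)²) - (-9 + 180) = 4/(-9 + 47²) - 1*171 = 4/(-9 + 2209) - 171 = 4/2200 - 171 = 4*(1/2200) - 171 = 1/550 - 171 = -94049/550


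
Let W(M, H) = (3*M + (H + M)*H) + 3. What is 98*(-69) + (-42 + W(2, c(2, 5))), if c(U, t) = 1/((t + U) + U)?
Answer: -550376/81 ≈ -6794.8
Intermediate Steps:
c(U, t) = 1/(t + 2*U) (c(U, t) = 1/((U + t) + U) = 1/(t + 2*U))
W(M, H) = 3 + 3*M + H*(H + M) (W(M, H) = (3*M + H*(H + M)) + 3 = 3 + 3*M + H*(H + M))
98*(-69) + (-42 + W(2, c(2, 5))) = 98*(-69) + (-42 + (3 + (1/(5 + 2*2))² + 3*2 + 2/(5 + 2*2))) = -6762 + (-42 + (3 + (1/(5 + 4))² + 6 + 2/(5 + 4))) = -6762 + (-42 + (3 + (1/9)² + 6 + 2/9)) = -6762 + (-42 + (3 + (⅑)² + 6 + (⅑)*2)) = -6762 + (-42 + (3 + 1/81 + 6 + 2/9)) = -6762 + (-42 + 748/81) = -6762 - 2654/81 = -550376/81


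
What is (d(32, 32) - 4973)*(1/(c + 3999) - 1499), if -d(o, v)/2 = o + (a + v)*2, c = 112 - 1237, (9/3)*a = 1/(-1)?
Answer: 66737164375/8622 ≈ 7.7403e+6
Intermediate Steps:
a = -⅓ (a = (⅓)/(-1) = (⅓)*(-1) = -⅓ ≈ -0.33333)
c = -1125
d(o, v) = 4/3 - 4*v - 2*o (d(o, v) = -2*(o + (-⅓ + v)*2) = -2*(o + (-⅔ + 2*v)) = -2*(-⅔ + o + 2*v) = 4/3 - 4*v - 2*o)
(d(32, 32) - 4973)*(1/(c + 3999) - 1499) = ((4/3 - 4*32 - 2*32) - 4973)*(1/(-1125 + 3999) - 1499) = ((4/3 - 128 - 64) - 4973)*(1/2874 - 1499) = (-572/3 - 4973)*(1/2874 - 1499) = -15491/3*(-4308125/2874) = 66737164375/8622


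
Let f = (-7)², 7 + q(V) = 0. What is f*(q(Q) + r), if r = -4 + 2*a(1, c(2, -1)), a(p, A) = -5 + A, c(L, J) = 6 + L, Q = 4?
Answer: -245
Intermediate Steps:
q(V) = -7 (q(V) = -7 + 0 = -7)
f = 49
r = 2 (r = -4 + 2*(-5 + (6 + 2)) = -4 + 2*(-5 + 8) = -4 + 2*3 = -4 + 6 = 2)
f*(q(Q) + r) = 49*(-7 + 2) = 49*(-5) = -245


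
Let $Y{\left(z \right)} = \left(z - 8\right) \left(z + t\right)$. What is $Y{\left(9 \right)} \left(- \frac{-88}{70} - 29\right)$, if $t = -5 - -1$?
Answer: $- \frac{971}{7} \approx -138.71$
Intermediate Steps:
$t = -4$ ($t = -5 + 1 = -4$)
$Y{\left(z \right)} = \left(-8 + z\right) \left(-4 + z\right)$ ($Y{\left(z \right)} = \left(z - 8\right) \left(z - 4\right) = \left(-8 + z\right) \left(-4 + z\right)$)
$Y{\left(9 \right)} \left(- \frac{-88}{70} - 29\right) = \left(32 + 9^{2} - 108\right) \left(- \frac{-88}{70} - 29\right) = \left(32 + 81 - 108\right) \left(- \frac{-88}{70} - 29\right) = 5 \left(\left(-1\right) \left(- \frac{44}{35}\right) - 29\right) = 5 \left(\frac{44}{35} - 29\right) = 5 \left(- \frac{971}{35}\right) = - \frac{971}{7}$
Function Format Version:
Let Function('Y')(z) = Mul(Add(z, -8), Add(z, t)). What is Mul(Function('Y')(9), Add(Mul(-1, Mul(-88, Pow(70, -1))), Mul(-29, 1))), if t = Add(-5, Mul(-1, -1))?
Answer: Rational(-971, 7) ≈ -138.71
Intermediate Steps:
t = -4 (t = Add(-5, 1) = -4)
Function('Y')(z) = Mul(Add(-8, z), Add(-4, z)) (Function('Y')(z) = Mul(Add(z, -8), Add(z, -4)) = Mul(Add(-8, z), Add(-4, z)))
Mul(Function('Y')(9), Add(Mul(-1, Mul(-88, Pow(70, -1))), Mul(-29, 1))) = Mul(Add(32, Pow(9, 2), Mul(-12, 9)), Add(Mul(-1, Mul(-88, Pow(70, -1))), Mul(-29, 1))) = Mul(Add(32, 81, -108), Add(Mul(-1, Mul(-88, Rational(1, 70))), -29)) = Mul(5, Add(Mul(-1, Rational(-44, 35)), -29)) = Mul(5, Add(Rational(44, 35), -29)) = Mul(5, Rational(-971, 35)) = Rational(-971, 7)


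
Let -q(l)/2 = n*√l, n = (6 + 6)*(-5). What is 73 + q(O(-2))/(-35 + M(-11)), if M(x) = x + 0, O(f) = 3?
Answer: 73 - 60*√3/23 ≈ 68.482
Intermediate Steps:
n = -60 (n = 12*(-5) = -60)
q(l) = 120*√l (q(l) = -(-120)*√l = 120*√l)
M(x) = x
73 + q(O(-2))/(-35 + M(-11)) = 73 + (120*√3)/(-35 - 11) = 73 + (120*√3)/(-46) = 73 - 60*√3/23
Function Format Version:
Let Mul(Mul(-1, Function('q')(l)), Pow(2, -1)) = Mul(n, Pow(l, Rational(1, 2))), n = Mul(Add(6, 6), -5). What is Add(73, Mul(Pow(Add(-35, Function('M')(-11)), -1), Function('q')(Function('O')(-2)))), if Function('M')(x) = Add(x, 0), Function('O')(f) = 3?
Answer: Add(73, Mul(Rational(-60, 23), Pow(3, Rational(1, 2)))) ≈ 68.482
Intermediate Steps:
n = -60 (n = Mul(12, -5) = -60)
Function('q')(l) = Mul(120, Pow(l, Rational(1, 2))) (Function('q')(l) = Mul(-2, Mul(-60, Pow(l, Rational(1, 2)))) = Mul(120, Pow(l, Rational(1, 2))))
Function('M')(x) = x
Add(73, Mul(Pow(Add(-35, Function('M')(-11)), -1), Function('q')(Function('O')(-2)))) = Add(73, Mul(Pow(Add(-35, -11), -1), Mul(120, Pow(3, Rational(1, 2))))) = Add(73, Mul(Pow(-46, -1), Mul(120, Pow(3, Rational(1, 2))))) = Add(73, Mul(Rational(-1, 46), Mul(120, Pow(3, Rational(1, 2))))) = Add(73, Mul(Rational(-60, 23), Pow(3, Rational(1, 2))))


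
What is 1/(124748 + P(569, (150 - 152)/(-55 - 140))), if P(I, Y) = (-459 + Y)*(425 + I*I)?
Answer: -65/9663764566 ≈ -6.7262e-9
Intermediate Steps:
P(I, Y) = (-459 + Y)*(425 + I²)
1/(124748 + P(569, (150 - 152)/(-55 - 140))) = 1/(124748 + (-195075 - 459*569² + 425*((150 - 152)/(-55 - 140)) + ((150 - 152)/(-55 - 140))*569²)) = 1/(124748 + (-195075 - 459*323761 + 425*(-2/(-195)) - 2/(-195)*323761)) = 1/(124748 + (-195075 - 148606299 + 425*(-2*(-1/195)) - 2*(-1/195)*323761)) = 1/(124748 + (-195075 - 148606299 + 425*(2/195) + (2/195)*323761)) = 1/(124748 + (-195075 - 148606299 + 170/39 + 647522/195)) = 1/(124748 - 9671873186/65) = 1/(-9663764566/65) = -65/9663764566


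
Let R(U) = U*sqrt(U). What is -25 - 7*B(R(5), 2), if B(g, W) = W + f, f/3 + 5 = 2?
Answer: 24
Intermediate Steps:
f = -9 (f = -15 + 3*2 = -15 + 6 = -9)
R(U) = U**(3/2)
B(g, W) = -9 + W (B(g, W) = W - 9 = -9 + W)
-25 - 7*B(R(5), 2) = -25 - 7*(-9 + 2) = -25 - 7*(-7) = -25 + 49 = 24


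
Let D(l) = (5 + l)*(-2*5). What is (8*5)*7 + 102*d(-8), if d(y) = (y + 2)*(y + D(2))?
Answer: 48016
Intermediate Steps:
D(l) = -50 - 10*l (D(l) = (5 + l)*(-10) = -50 - 10*l)
d(y) = (-70 + y)*(2 + y) (d(y) = (y + 2)*(y + (-50 - 10*2)) = (2 + y)*(y + (-50 - 20)) = (2 + y)*(y - 70) = (2 + y)*(-70 + y) = (-70 + y)*(2 + y))
(8*5)*7 + 102*d(-8) = (8*5)*7 + 102*(-140 + (-8)² - 68*(-8)) = 40*7 + 102*(-140 + 64 + 544) = 280 + 102*468 = 280 + 47736 = 48016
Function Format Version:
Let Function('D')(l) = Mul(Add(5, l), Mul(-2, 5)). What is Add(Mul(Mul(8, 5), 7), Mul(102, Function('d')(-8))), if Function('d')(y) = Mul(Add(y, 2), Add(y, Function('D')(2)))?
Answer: 48016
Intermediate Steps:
Function('D')(l) = Add(-50, Mul(-10, l)) (Function('D')(l) = Mul(Add(5, l), -10) = Add(-50, Mul(-10, l)))
Function('d')(y) = Mul(Add(-70, y), Add(2, y)) (Function('d')(y) = Mul(Add(y, 2), Add(y, Add(-50, Mul(-10, 2)))) = Mul(Add(2, y), Add(y, Add(-50, -20))) = Mul(Add(2, y), Add(y, -70)) = Mul(Add(2, y), Add(-70, y)) = Mul(Add(-70, y), Add(2, y)))
Add(Mul(Mul(8, 5), 7), Mul(102, Function('d')(-8))) = Add(Mul(Mul(8, 5), 7), Mul(102, Add(-140, Pow(-8, 2), Mul(-68, -8)))) = Add(Mul(40, 7), Mul(102, Add(-140, 64, 544))) = Add(280, Mul(102, 468)) = Add(280, 47736) = 48016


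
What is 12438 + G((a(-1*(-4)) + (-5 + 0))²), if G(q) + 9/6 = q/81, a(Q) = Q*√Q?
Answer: 223859/18 ≈ 12437.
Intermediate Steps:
a(Q) = Q^(3/2)
G(q) = -3/2 + q/81
12438 + G((a(-1*(-4)) + (-5 + 0))²) = 12438 + (-3/2 + ((-1*(-4))^(3/2) + (-5 + 0))²/81) = 12438 + (-3/2 + (4^(3/2) - 5)²/81) = 12438 + (-3/2 + (8 - 5)²/81) = 12438 + (-3/2 + (1/81)*3²) = 12438 + (-3/2 + (1/81)*9) = 12438 + (-3/2 + ⅑) = 12438 - 25/18 = 223859/18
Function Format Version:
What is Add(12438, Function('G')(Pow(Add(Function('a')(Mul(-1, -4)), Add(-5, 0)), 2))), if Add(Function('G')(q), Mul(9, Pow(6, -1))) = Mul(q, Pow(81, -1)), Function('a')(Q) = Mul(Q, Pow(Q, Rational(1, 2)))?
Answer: Rational(223859, 18) ≈ 12437.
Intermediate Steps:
Function('a')(Q) = Pow(Q, Rational(3, 2))
Function('G')(q) = Add(Rational(-3, 2), Mul(Rational(1, 81), q)) (Function('G')(q) = Add(Rational(-3, 2), Mul(q, Pow(81, -1))) = Add(Rational(-3, 2), Mul(q, Rational(1, 81))) = Add(Rational(-3, 2), Mul(Rational(1, 81), q)))
Add(12438, Function('G')(Pow(Add(Function('a')(Mul(-1, -4)), Add(-5, 0)), 2))) = Add(12438, Add(Rational(-3, 2), Mul(Rational(1, 81), Pow(Add(Pow(Mul(-1, -4), Rational(3, 2)), Add(-5, 0)), 2)))) = Add(12438, Add(Rational(-3, 2), Mul(Rational(1, 81), Pow(Add(Pow(4, Rational(3, 2)), -5), 2)))) = Add(12438, Add(Rational(-3, 2), Mul(Rational(1, 81), Pow(Add(8, -5), 2)))) = Add(12438, Add(Rational(-3, 2), Mul(Rational(1, 81), Pow(3, 2)))) = Add(12438, Add(Rational(-3, 2), Mul(Rational(1, 81), 9))) = Add(12438, Add(Rational(-3, 2), Rational(1, 9))) = Add(12438, Rational(-25, 18)) = Rational(223859, 18)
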